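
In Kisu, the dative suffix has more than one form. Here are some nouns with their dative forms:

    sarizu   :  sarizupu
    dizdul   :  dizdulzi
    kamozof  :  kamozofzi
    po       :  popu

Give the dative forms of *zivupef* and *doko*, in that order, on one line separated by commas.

zivupefzi, dokopu

The alternation tracks the final sound of the stem — -zi when the stem ends in a consonant (*dizdul*, *kamozof*); -pu when the stem ends in a vowel (*sarizu*, *po*).
Since the final sound of *zivupef* is /f/ (a consonant), it takes -zi, giving *zivupefzi*.
Since the final sound of *doko* is /o/ (a vowel), it takes -pu, giving *dokopu*.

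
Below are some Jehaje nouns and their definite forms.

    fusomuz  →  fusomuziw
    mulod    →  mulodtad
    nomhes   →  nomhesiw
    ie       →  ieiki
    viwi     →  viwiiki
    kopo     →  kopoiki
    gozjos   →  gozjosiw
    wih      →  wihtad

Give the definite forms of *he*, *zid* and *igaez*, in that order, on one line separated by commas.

heiki, zidtad, igaeziw

The alternation tracks the final sound of the stem — -iw when the stem ends in a sibilant (*fusomuz*, *nomhes*, *gozjos*); -tad when the stem ends in a non-sibilant consonant (*mulod*, *wih*); -iki when the stem ends in a vowel (*ie*, *viwi*, *kopo*).
*he* — final sound /e/ (a vowel) → -iki → *heiki*.
*zid* — final sound /d/ (a non-sibilant consonant) → -tad → *zidtad*.
The final sound of *igaez* is /z/, which is a sibilant, so the suffix is -iw, giving *igaeziw*.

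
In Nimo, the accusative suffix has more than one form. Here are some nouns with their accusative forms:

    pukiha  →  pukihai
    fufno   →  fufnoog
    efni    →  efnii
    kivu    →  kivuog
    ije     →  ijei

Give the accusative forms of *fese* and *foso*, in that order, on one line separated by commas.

fesei, fosoog

Looking at the last vowel of each stem: -og when the last vowel of the stem is a rounded vowel (*fufno*, *kivu*); -i when the last vowel of the stem is an unrounded vowel (*pukiha*, *efni*, *ije*).
The last vowel of *fese* is /e/, which is an unrounded vowel, so the suffix is -i, giving *fesei*.
*foso*: last vowel = /o/, a rounded vowel → -og → *fosoog*.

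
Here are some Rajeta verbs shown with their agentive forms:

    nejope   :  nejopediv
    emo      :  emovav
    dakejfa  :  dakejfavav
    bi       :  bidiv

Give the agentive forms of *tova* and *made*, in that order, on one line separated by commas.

tovavav, madediv

Looking at the last vowel of each stem: -div when the last vowel of the stem is a front vowel (*nejope*, *bi*); -vav when the last vowel of the stem is a back vowel (*emo*, *dakejfa*).
The last vowel of *tova* is /a/, which is a back vowel, so the suffix is -vav, giving *tovavav*.
Since the last vowel of *made* is /e/ (a front vowel), it takes -div, giving *madediv*.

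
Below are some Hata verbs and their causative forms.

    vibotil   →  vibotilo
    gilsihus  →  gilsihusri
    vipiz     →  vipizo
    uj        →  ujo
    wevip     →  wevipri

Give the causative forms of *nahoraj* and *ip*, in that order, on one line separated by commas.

nahorajo, ipri

The alternation tracks the final consonant of the stem — -ri when the stem ends in a voiceless consonant (*gilsihus*, *wevip*); -o when the stem ends in a voiced consonant (*vibotil*, *vipiz*, *uj*).
The final consonant of *nahoraj* is /j/, which is voiced, so the suffix is -o, giving *nahorajo*.
*ip*: final consonant = /p/, voiceless → -ri → *ipri*.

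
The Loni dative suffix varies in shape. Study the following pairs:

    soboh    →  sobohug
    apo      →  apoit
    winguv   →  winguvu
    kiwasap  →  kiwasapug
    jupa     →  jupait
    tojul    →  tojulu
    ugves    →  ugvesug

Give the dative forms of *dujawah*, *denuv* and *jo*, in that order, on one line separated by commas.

Looking at the final sound of each stem: -ug when the stem ends in a voiceless consonant (*soboh*, *kiwasap*, *ugves*); -u when the stem ends in a voiced consonant (*winguv*, *tojul*); -it when the stem ends in a vowel (*apo*, *jupa*).
*dujawah*: final sound = /h/, a voiceless consonant → -ug → *dujawahug*.
*denuv*: final sound = /v/, a voiced consonant → -u → *denuvu*.
*jo* — final sound /o/ (a vowel) → -it → *joit*.

dujawahug, denuvu, joit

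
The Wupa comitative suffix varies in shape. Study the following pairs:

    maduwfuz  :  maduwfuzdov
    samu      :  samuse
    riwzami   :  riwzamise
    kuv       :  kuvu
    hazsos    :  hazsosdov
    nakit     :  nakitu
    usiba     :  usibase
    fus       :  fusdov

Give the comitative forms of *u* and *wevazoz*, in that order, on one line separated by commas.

The pattern is sibilance of the final sound: -dov when the stem ends in a sibilant (*maduwfuz*, *hazsos*, *fus*); -u when the stem ends in a non-sibilant consonant (*kuv*, *nakit*); -se when the stem ends in a vowel (*samu*, *riwzami*, *usiba*).
Since the final sound of *u* is /u/ (a vowel), it takes -se, giving *use*.
The final sound of *wevazoz* is /z/, which is a sibilant, so the suffix is -dov, giving *wevazozdov*.

use, wevazozdov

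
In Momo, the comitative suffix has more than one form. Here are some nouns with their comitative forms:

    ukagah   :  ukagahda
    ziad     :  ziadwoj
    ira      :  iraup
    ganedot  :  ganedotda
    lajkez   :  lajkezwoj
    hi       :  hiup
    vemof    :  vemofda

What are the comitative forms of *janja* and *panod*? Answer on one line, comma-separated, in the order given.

janjaup, panodwoj

The alternation tracks the final sound of the stem — -da when the stem ends in a voiceless consonant (*ukagah*, *ganedot*, *vemof*); -woj when the stem ends in a voiced consonant (*ziad*, *lajkez*); -up when the stem ends in a vowel (*ira*, *hi*).
The final sound of *janja* is /a/, which is a vowel, so the suffix is -up, giving *janjaup*.
Since the final sound of *panod* is /d/ (a voiced consonant), it takes -woj, giving *panodwoj*.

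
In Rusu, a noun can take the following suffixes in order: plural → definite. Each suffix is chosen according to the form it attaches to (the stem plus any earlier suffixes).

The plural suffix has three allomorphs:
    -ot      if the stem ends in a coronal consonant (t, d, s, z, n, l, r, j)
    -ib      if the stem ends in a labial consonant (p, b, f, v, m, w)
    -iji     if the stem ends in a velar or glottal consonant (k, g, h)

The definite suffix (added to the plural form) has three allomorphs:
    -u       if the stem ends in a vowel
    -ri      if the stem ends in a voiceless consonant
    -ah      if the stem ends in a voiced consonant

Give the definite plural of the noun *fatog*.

fatogijiu

*fatog* — final consonant /g/ (velar/glottal) → -iji → *fatogiji*.
The plural form *fatogiji*: final sound = /i/, a vowel → -u → *fatogijiu*.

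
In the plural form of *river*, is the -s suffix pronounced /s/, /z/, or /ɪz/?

The stem *river* ends in a voiced non-sibilant sound.
The plural suffix surfaces as /ɪz/ after sibilants, /s/ after other voiceless consonants, and /z/ after other voiced sounds.
So the plural -s on *river* is pronounced /z/.

/z/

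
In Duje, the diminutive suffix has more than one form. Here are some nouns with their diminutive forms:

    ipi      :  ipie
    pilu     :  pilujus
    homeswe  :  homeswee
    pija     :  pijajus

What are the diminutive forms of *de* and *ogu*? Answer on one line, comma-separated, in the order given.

The pattern is front/back vowel harmony: -e when the last vowel of the stem is a front vowel (*ipi*, *homeswe*); -jus when the last vowel of the stem is a back vowel (*pilu*, *pija*).
Since the last vowel of *de* is /e/ (a front vowel), it takes -e, giving *dee*.
The last vowel of *ogu* is /u/, which is a back vowel, so the suffix is -jus, giving *ogujus*.

dee, ogujus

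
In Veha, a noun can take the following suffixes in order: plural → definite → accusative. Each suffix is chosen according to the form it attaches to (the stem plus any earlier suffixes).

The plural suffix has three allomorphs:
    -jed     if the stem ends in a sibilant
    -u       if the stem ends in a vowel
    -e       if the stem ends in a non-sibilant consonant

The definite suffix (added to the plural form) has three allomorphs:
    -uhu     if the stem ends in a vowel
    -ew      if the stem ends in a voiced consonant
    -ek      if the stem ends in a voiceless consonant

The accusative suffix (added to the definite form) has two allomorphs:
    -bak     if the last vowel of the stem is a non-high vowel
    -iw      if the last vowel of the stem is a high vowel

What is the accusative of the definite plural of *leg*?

legeuhuiw

Since the final sound of *leg* is /g/ (a non-sibilant consonant), it takes -e, giving *lege*.
The plural form *lege* — final sound /e/ (a vowel) → -uhu → *legeuhu*.
The last vowel of the definite form *legeuhu* is /u/, which is a high vowel, so the accusative suffix is -iw, giving *legeuhuiw*.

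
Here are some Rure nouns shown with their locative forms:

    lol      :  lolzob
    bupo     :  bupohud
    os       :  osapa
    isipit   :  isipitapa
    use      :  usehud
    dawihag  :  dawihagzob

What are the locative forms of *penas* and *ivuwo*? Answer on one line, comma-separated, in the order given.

The suffix is conditioned by the final sound: -apa when the stem ends in a voiceless consonant (*os*, *isipit*); -zob when the stem ends in a voiced consonant (*lol*, *dawihag*); -hud when the stem ends in a vowel (*bupo*, *use*).
*penas* — final sound /s/ (a voiceless consonant) → -apa → *penasapa*.
Since the final sound of *ivuwo* is /o/ (a vowel), it takes -hud, giving *ivuwohud*.

penasapa, ivuwohud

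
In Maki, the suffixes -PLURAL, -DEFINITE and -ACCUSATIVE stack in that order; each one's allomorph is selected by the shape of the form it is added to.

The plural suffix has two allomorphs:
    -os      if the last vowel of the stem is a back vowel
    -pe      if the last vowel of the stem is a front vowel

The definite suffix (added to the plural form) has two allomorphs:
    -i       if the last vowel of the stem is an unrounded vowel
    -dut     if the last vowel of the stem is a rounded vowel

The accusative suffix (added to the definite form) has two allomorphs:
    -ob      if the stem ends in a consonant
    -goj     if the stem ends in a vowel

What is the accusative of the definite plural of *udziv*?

udzivpeigoj

Since the last vowel of *udziv* is /i/ (a front vowel), it takes -pe, giving *udzivpe*.
The last vowel of the plural form *udzivpe* is /e/, which is an unrounded vowel, so the definite suffix is -i, giving *udzivpei*.
The definite form *udzivpei*: final sound = /i/, a vowel → -goj → *udzivpeigoj*.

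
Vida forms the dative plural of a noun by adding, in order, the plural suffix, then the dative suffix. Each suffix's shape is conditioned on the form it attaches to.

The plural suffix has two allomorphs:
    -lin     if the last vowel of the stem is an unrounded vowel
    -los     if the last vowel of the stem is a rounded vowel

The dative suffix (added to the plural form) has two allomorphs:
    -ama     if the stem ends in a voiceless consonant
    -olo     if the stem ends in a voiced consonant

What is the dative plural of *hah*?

hahlinolo

The last vowel of *hah* is /a/, which is an unrounded vowel, so the plural suffix is -lin, giving *hahlin*.
The plural form *hahlin* — final consonant /n/ (voiced) → -olo → *hahlinolo*.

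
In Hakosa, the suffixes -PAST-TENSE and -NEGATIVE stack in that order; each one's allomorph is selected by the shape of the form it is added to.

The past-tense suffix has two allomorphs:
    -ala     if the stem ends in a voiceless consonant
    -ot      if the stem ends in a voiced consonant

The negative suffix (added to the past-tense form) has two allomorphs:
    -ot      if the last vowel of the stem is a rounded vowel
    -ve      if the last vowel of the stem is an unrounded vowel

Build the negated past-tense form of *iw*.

The final consonant of *iw* is /w/, which is voiced, so the past-tense suffix is -ot, giving *iwot*.
The last vowel of the past-tense form *iwot* is /o/, which is a rounded vowel, so the negative suffix is -ot, giving *iwotot*.

iwotot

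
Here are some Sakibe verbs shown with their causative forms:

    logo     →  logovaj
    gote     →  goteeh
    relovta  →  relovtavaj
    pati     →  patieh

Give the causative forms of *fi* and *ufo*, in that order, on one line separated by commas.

fieh, ufovaj

The suffix is conditioned by the last vowel: -eh when the last vowel of the stem is a front vowel (*gote*, *pati*); -vaj when the last vowel of the stem is a back vowel (*logo*, *relovta*).
*fi* — last vowel /i/ (a front vowel) → -eh → *fieh*.
*ufo* — last vowel /o/ (a back vowel) → -vaj → *ufovaj*.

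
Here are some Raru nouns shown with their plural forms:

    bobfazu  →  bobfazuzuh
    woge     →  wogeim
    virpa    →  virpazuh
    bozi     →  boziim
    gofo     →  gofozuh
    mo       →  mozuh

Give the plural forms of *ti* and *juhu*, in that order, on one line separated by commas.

Looking at the last vowel of each stem: -im when the last vowel of the stem is a front vowel (*woge*, *bozi*); -zuh when the last vowel of the stem is a back vowel (*bobfazu*, *virpa*, *gofo*, *mo*).
Since the last vowel of *ti* is /i/ (a front vowel), it takes -im, giving *tiim*.
Since the last vowel of *juhu* is /u/ (a back vowel), it takes -zuh, giving *juhuzuh*.

tiim, juhuzuh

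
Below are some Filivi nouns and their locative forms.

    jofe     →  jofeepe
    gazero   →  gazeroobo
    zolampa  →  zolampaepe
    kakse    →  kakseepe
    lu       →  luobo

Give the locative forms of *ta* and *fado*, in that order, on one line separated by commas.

The alternation tracks the last vowel of the stem — -obo when the last vowel of the stem is a rounded vowel (*gazero*, *lu*); -epe when the last vowel of the stem is an unrounded vowel (*jofe*, *zolampa*, *kakse*).
*ta* — last vowel /a/ (an unrounded vowel) → -epe → *taepe*.
Since the last vowel of *fado* is /o/ (a rounded vowel), it takes -obo, giving *fadoobo*.

taepe, fadoobo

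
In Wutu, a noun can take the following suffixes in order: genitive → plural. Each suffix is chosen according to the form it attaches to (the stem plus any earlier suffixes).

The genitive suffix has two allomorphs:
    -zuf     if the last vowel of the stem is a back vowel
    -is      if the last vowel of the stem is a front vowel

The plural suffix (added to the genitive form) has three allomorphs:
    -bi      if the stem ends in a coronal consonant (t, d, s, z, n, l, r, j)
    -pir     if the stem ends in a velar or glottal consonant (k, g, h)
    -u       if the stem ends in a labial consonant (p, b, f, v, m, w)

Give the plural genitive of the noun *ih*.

ihisbi

The last vowel of *ih* is /i/, which is a front vowel, so the genitive suffix is -is, giving *ihis*.
The genitive form *ihis*: final consonant = /s/, coronal → -bi → *ihisbi*.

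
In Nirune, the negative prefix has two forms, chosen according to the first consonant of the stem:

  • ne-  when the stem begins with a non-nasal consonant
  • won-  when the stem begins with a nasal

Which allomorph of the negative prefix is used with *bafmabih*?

*bafmabih*: first consonant = /b/, non-nasal → ne-.

ne-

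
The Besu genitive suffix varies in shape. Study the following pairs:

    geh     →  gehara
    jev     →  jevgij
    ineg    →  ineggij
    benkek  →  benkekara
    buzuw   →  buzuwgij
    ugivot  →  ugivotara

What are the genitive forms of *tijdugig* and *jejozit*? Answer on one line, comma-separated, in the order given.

The suffix is conditioned by the final consonant: -ara when the stem ends in a voiceless consonant (*geh*, *benkek*, *ugivot*); -gij when the stem ends in a voiced consonant (*jev*, *ineg*, *buzuw*).
The final consonant of *tijdugig* is /g/, which is voiced, so the suffix is -gij, giving *tijdugiggij*.
*jejozit* — final consonant /t/ (voiceless) → -ara → *jejozitara*.

tijdugiggij, jejozitara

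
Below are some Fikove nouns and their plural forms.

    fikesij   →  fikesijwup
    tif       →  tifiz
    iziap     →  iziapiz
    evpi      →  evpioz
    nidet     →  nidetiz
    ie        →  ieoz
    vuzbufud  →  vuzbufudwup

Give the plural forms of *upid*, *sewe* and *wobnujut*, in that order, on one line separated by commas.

upidwup, seweoz, wobnujutiz

The pattern is voicing of the final sound: -iz when the stem ends in a voiceless consonant (*tif*, *iziap*, *nidet*); -wup when the stem ends in a voiced consonant (*fikesij*, *vuzbufud*); -oz when the stem ends in a vowel (*evpi*, *ie*).
*upid*: final sound = /d/, a voiced consonant → -wup → *upidwup*.
*sewe*: final sound = /e/, a vowel → -oz → *seweoz*.
The final sound of *wobnujut* is /t/, which is a voiceless consonant, so the suffix is -iz, giving *wobnujutiz*.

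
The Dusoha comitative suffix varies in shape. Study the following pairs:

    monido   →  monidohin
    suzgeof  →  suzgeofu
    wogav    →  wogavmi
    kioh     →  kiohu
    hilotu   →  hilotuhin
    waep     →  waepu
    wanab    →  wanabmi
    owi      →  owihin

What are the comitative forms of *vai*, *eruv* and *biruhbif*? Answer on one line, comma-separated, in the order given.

The alternation tracks the final sound of the stem — -u when the stem ends in a voiceless consonant (*suzgeof*, *kioh*, *waep*); -mi when the stem ends in a voiced consonant (*wogav*, *wanab*); -hin when the stem ends in a vowel (*monido*, *hilotu*, *owi*).
Since the final sound of *vai* is /i/ (a vowel), it takes -hin, giving *vaihin*.
*eruv*: final sound = /v/, a voiced consonant → -mi → *eruvmi*.
Since the final sound of *biruhbif* is /f/ (a voiceless consonant), it takes -u, giving *biruhbifu*.

vaihin, eruvmi, biruhbifu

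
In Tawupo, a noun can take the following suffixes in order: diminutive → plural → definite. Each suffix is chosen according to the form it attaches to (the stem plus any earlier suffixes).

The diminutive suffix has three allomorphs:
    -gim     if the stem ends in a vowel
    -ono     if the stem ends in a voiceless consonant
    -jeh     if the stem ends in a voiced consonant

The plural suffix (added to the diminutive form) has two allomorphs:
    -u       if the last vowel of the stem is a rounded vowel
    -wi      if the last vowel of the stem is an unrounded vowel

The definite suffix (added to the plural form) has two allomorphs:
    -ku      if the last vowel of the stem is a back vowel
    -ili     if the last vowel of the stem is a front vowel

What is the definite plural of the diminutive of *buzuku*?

buzukugimwiili

The final sound of *buzuku* is /u/, which is a vowel, so the diminutive suffix is -gim, giving *buzukugim*.
The diminutive form *buzukugim*: last vowel = /i/, an unrounded vowel → -wi → *buzukugimwi*.
Since the last vowel of the plural form *buzukugimwi* is /i/ (a front vowel), it takes -ili, giving *buzukugimwiili*.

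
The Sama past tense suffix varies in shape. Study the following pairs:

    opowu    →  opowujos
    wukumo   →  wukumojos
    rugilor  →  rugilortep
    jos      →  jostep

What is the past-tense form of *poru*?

The pattern is consonant vs. vowel: -tep when the stem ends in a consonant (*rugilor*, *jos*); -jos when the stem ends in a vowel (*opowu*, *wukumo*).
The final sound of *poru* is /u/, which is a vowel, so the suffix is -jos, giving *porujos*.

porujos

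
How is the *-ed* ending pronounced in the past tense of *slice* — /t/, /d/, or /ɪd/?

/t/

The stem *slice* ends in a voiceless consonant other than /t/.
The -ed suffix is realized as /ɪd/ after /t, d/; as /t/ after other voiceless consonants; and as /d/ after other voiced sounds.
So -ed on *slice* is pronounced /t/.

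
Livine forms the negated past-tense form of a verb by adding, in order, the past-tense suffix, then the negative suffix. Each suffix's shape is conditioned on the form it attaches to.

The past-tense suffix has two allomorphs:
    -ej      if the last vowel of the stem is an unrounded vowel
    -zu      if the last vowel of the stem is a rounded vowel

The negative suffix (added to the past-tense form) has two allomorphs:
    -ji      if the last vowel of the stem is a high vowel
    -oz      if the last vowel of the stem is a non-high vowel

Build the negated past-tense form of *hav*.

havejoz

Since the last vowel of *hav* is /a/ (an unrounded vowel), it takes -ej, giving *havej*.
The last vowel of the past-tense form *havej* is /e/, which is a non-high vowel, so the negative suffix is -oz, giving *havejoz*.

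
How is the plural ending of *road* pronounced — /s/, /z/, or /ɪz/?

/z/

The stem *road* ends in a voiced non-sibilant sound.
The plural suffix surfaces as /ɪz/ after sibilants, /s/ after other voiceless consonants, and /z/ after other voiced sounds.
So the plural -s on *road* is pronounced /z/.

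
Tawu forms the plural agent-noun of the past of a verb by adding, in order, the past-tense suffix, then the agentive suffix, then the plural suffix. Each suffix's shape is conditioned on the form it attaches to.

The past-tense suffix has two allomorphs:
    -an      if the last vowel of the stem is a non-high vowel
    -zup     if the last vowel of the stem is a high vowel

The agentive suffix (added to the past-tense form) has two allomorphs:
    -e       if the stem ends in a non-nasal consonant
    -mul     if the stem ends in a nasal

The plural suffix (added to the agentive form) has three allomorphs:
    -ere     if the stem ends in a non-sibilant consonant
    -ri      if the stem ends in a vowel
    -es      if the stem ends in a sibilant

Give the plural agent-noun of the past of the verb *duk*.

The last vowel of *duk* is /u/, which is a high vowel, so the past-tense suffix is -zup, giving *dukzup*.
The final consonant of the past-tense form *dukzup* is /p/, which is non-nasal, so the agentive suffix is -e, giving *dukzupe*.
The final sound of the agentive form *dukzupe* is /e/, which is a vowel, so the plural suffix is -ri, giving *dukzuperi*.

dukzuperi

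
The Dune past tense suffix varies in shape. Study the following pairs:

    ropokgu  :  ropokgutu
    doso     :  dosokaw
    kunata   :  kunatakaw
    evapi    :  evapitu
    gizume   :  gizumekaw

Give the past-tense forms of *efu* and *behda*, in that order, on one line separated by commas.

The suffix is conditioned by the last vowel: -tu when the last vowel of the stem is a high vowel (*ropokgu*, *evapi*); -kaw when the last vowel of the stem is a non-high vowel (*doso*, *kunata*, *gizume*).
Since the last vowel of *efu* is /u/ (a high vowel), it takes -tu, giving *efutu*.
*behda*: last vowel = /a/, a non-high vowel → -kaw → *behdakaw*.

efutu, behdakaw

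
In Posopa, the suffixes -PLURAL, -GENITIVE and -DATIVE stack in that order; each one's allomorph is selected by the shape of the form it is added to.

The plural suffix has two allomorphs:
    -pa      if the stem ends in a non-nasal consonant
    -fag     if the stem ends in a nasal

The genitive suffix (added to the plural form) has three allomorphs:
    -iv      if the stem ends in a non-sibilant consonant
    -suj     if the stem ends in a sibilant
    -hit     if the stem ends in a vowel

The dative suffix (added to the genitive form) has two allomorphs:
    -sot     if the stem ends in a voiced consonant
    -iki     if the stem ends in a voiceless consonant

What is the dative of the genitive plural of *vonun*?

*vonun* — final consonant /n/ (a nasal) → -fag → *vonunfag*.
Since the final sound of the plural form *vonunfag* is /g/ (a non-sibilant consonant), it takes -iv, giving *vonunfagiv*.
Since the final consonant of the genitive form *vonunfagiv* is /v/ (voiced), it takes -sot, giving *vonunfagivsot*.

vonunfagivsot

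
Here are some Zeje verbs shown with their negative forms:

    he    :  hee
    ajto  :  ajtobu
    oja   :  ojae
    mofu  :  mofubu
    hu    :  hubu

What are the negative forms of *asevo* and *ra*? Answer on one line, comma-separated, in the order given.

asevobu, rae

Looking at the last vowel of each stem: -bu when the last vowel of the stem is a rounded vowel (*ajto*, *mofu*, *hu*); -e when the last vowel of the stem is an unrounded vowel (*he*, *oja*).
*asevo* — last vowel /o/ (a rounded vowel) → -bu → *asevobu*.
Since the last vowel of *ra* is /a/ (an unrounded vowel), it takes -e, giving *rae*.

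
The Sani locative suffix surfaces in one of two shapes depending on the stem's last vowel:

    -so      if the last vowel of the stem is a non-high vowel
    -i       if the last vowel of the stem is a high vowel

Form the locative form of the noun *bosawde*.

bosawdeso

*bosawde*: last vowel = /e/, a non-high vowel → -so → *bosawdeso*.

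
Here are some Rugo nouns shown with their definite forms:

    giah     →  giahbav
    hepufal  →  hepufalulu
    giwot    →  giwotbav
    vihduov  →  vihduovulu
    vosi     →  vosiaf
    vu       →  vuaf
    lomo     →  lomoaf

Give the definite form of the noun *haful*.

The suffix is conditioned by the final sound: -bav when the stem ends in a voiceless consonant (*giah*, *giwot*); -ulu when the stem ends in a voiced consonant (*hepufal*, *vihduov*); -af when the stem ends in a vowel (*vosi*, *vu*, *lomo*).
The final sound of *haful* is /l/, which is a voiced consonant, so the suffix is -ulu, giving *hafululu*.

hafululu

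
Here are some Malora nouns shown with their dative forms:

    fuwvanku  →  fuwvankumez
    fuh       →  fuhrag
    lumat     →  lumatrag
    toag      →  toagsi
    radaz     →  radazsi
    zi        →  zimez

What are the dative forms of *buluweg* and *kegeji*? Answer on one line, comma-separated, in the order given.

buluwegsi, kegejimez

Looking at the final sound of each stem: -rag when the stem ends in a voiceless consonant (*fuh*, *lumat*); -si when the stem ends in a voiced consonant (*toag*, *radaz*); -mez when the stem ends in a vowel (*fuwvanku*, *zi*).
Since the final sound of *buluweg* is /g/ (a voiced consonant), it takes -si, giving *buluwegsi*.
Since the final sound of *kegeji* is /i/ (a vowel), it takes -mez, giving *kegejimez*.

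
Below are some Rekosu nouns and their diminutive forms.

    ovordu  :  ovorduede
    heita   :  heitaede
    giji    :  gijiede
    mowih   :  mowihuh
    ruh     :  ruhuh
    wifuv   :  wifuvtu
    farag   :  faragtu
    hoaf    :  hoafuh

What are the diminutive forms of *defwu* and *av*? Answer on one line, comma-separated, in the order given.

The suffix is conditioned by the final sound: -uh when the stem ends in a voiceless consonant (*mowih*, *ruh*, *hoaf*); -tu when the stem ends in a voiced consonant (*wifuv*, *farag*); -ede when the stem ends in a vowel (*ovordu*, *heita*, *giji*).
The final sound of *defwu* is /u/, which is a vowel, so the suffix is -ede, giving *defwuede*.
The final sound of *av* is /v/, which is a voiced consonant, so the suffix is -tu, giving *avtu*.

defwuede, avtu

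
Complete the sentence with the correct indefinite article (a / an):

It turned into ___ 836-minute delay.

an

The indefinite article is chosen by the initial *sound* of the following word, not its spelling.
The number *836* is spoken "eight hundred …", beginning with /eɪt/ — a vowel sound.
So the article is *an*: It turned into an 836-minute delay.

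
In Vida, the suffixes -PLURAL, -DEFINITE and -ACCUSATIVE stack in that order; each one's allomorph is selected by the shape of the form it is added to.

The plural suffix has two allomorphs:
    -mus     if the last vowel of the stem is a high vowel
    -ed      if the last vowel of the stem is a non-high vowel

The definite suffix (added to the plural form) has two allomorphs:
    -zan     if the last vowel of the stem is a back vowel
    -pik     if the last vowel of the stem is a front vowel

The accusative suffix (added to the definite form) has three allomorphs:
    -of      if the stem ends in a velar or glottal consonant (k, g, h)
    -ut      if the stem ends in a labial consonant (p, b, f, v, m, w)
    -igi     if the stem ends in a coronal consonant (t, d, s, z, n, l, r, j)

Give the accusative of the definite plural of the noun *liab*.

*liab* — last vowel /a/ (a non-high vowel) → -ed → *liabed*.
The plural form *liabed* — last vowel /e/ (a front vowel) → -pik → *liabedpik*.
The definite form *liabedpik*: final consonant = /k/, velar/glottal → -of → *liabedpikof*.

liabedpikof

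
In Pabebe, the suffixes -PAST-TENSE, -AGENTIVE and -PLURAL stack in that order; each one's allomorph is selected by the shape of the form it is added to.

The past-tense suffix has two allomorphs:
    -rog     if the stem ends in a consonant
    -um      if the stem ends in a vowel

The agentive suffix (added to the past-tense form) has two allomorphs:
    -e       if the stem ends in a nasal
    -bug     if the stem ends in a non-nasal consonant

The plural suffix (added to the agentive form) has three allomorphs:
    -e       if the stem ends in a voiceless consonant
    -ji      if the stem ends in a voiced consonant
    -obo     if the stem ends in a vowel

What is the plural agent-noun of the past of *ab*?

abrogbugji

*ab* — final sound /b/ (a consonant) → -rog → *abrog*.
The final consonant of the past-tense form *abrog* is /g/, which is non-nasal, so the agentive suffix is -bug, giving *abrogbug*.
The agentive form *abrogbug*: final sound = /g/, a voiced consonant → -ji → *abrogbugji*.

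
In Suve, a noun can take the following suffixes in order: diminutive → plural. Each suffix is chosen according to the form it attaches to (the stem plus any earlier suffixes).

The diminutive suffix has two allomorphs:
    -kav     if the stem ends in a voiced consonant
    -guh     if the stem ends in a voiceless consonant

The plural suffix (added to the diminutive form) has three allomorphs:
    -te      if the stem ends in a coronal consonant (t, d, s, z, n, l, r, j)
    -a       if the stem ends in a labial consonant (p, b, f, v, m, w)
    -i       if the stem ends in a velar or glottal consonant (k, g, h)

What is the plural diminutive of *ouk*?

*ouk*: final consonant = /k/, voiceless → -guh → *oukguh*.
The diminutive form *oukguh*: final consonant = /h/, velar/glottal → -i → *oukguhi*.

oukguhi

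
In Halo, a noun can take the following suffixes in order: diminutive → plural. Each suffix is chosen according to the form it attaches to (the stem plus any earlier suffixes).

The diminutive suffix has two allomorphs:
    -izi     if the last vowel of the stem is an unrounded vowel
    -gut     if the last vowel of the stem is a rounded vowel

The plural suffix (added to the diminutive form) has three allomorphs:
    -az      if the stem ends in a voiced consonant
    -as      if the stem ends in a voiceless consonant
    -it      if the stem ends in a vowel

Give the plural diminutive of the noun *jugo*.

jugogutas

*jugo*: last vowel = /o/, a rounded vowel → -gut → *jugogut*.
The final sound of the diminutive form *jugogut* is /t/, which is a voiceless consonant, so the plural suffix is -as, giving *jugogutas*.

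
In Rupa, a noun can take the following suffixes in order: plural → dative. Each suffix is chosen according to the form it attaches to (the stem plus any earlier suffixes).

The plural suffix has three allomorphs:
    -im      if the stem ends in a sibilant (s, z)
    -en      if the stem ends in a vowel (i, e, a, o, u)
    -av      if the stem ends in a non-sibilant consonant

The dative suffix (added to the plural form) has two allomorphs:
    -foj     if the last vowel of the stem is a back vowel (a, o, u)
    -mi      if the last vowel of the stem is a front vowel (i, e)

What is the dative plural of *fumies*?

Since the final sound of *fumies* is /s/ (a sibilant), it takes -im, giving *fumiesim*.
Since the last vowel of the plural form *fumiesim* is /i/ (a front vowel), it takes -mi, giving *fumiesimmi*.

fumiesimmi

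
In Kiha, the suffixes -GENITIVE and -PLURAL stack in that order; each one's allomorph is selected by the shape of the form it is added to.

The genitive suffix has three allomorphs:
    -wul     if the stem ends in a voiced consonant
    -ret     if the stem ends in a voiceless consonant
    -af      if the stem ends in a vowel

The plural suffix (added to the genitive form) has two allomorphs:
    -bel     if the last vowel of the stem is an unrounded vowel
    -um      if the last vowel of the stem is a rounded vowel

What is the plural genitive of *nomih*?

nomihretbel

*nomih*: final sound = /h/, a voiceless consonant → -ret → *nomihret*.
Since the last vowel of the genitive form *nomihret* is /e/ (an unrounded vowel), it takes -bel, giving *nomihretbel*.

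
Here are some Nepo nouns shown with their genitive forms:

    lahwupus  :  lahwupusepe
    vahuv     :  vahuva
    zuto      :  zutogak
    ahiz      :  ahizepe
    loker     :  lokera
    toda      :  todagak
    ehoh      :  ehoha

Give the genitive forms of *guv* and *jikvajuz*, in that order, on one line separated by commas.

guva, jikvajuzepe

Looking at the final sound of each stem: -epe when the stem ends in a sibilant (*lahwupus*, *ahiz*); -a when the stem ends in a non-sibilant consonant (*vahuv*, *loker*, *ehoh*); -gak when the stem ends in a vowel (*zuto*, *toda*).
*guv*: final sound = /v/, a non-sibilant consonant → -a → *guva*.
The final sound of *jikvajuz* is /z/, which is a sibilant, so the suffix is -epe, giving *jikvajuzepe*.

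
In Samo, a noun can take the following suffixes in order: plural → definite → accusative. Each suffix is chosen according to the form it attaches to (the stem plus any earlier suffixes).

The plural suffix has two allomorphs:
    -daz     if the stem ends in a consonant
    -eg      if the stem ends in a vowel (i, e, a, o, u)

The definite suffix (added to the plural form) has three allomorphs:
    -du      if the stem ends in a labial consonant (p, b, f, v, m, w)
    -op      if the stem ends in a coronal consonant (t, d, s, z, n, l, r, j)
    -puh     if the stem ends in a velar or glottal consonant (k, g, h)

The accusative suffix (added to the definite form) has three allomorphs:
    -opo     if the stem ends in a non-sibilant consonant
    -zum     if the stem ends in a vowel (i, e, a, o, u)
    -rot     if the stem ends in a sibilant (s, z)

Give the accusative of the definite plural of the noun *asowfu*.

asowfuegpuhopo

*asowfu* — final sound /u/ (a vowel) → -eg → *asowfueg*.
The final consonant of the plural form *asowfueg* is /g/, which is velar/glottal, so the definite suffix is -puh, giving *asowfuegpuh*.
The definite form *asowfuegpuh*: final sound = /h/, a non-sibilant consonant → -opo → *asowfuegpuhopo*.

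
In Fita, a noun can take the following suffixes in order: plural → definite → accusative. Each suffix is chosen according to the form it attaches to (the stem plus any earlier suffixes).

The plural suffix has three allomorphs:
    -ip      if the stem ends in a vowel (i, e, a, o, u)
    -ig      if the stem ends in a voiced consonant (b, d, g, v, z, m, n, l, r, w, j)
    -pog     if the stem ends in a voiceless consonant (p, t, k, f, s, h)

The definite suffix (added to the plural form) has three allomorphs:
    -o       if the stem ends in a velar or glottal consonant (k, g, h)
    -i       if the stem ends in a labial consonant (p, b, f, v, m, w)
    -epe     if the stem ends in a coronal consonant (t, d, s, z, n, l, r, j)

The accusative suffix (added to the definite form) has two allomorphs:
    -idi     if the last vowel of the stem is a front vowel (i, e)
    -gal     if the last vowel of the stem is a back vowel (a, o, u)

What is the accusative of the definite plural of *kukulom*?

kukulomigogal

The final sound of *kukulom* is /m/, which is a voiced consonant, so the plural suffix is -ig, giving *kukulomig*.
The plural form *kukulomig*: final consonant = /g/, velar/glottal → -o → *kukulomigo*.
The definite form *kukulomigo*: last vowel = /o/, a back vowel → -gal → *kukulomigogal*.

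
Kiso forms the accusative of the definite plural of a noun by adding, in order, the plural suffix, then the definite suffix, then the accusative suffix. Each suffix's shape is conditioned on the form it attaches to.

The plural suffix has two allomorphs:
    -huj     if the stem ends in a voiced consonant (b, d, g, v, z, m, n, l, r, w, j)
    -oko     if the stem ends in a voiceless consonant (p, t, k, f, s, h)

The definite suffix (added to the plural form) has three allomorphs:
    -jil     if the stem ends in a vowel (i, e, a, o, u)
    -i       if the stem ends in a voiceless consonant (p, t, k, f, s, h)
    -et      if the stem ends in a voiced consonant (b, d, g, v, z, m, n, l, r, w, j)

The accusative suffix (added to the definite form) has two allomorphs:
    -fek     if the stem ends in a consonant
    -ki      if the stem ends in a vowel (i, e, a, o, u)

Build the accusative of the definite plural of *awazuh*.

awazuhokojilfek

*awazuh*: final consonant = /h/, voiceless → -oko → *awazuhoko*.
The plural form *awazuhoko*: final sound = /o/, a vowel → -jil → *awazuhokojil*.
The definite form *awazuhokojil*: final sound = /l/, a consonant → -fek → *awazuhokojilfek*.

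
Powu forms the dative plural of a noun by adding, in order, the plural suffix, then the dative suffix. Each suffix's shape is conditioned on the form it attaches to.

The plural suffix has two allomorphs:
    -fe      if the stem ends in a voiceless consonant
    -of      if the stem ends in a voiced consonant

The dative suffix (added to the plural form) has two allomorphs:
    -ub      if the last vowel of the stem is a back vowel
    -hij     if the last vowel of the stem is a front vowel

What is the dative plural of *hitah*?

hitahfehij

The final consonant of *hitah* is /h/, which is voiceless, so the plural suffix is -fe, giving *hitahfe*.
The plural form *hitahfe*: last vowel = /e/, a front vowel → -hij → *hitahfehij*.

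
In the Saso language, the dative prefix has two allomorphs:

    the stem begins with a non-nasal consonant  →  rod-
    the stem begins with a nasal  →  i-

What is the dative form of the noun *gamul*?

Since the first consonant of *gamul* is /g/ (non-nasal), it takes rod-, giving *rodgamul*.

rodgamul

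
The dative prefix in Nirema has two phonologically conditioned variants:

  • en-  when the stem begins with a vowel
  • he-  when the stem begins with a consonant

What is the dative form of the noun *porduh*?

heporduh

*porduh*: first sound = /p/, a consonant → he- → *heporduh*.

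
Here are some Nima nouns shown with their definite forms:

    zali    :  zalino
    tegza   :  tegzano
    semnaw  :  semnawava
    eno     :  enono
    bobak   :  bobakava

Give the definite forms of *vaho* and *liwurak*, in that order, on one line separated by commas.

vahono, liwurakava

Looking at the final sound of each stem: -ava when the stem ends in a consonant (*semnaw*, *bobak*); -no when the stem ends in a vowel (*zali*, *tegza*, *eno*).
Since the final sound of *vaho* is /o/ (a vowel), it takes -no, giving *vahono*.
Since the final sound of *liwurak* is /k/ (a consonant), it takes -ava, giving *liwurakava*.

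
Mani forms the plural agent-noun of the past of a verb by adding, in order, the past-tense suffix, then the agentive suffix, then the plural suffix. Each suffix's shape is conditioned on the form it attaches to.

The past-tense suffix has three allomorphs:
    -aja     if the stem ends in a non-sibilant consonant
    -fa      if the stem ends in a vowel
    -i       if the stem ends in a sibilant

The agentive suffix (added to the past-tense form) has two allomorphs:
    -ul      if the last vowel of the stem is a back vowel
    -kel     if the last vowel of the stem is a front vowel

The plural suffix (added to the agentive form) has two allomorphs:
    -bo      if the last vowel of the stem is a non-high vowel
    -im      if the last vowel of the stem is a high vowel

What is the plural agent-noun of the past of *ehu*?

*ehu* — final sound /u/ (a vowel) → -fa → *ehufa*.
Since the last vowel of the past-tense form *ehufa* is /a/ (a back vowel), it takes -ul, giving *ehufaul*.
The agentive form *ehufaul* — last vowel /u/ (a high vowel) → -im → *ehufaulim*.

ehufaulim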